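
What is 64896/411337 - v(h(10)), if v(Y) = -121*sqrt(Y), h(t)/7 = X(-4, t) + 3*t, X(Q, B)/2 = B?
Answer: 64896/411337 + 605*sqrt(14) ≈ 2263.9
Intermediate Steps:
X(Q, B) = 2*B
h(t) = 35*t (h(t) = 7*(2*t + 3*t) = 7*(5*t) = 35*t)
64896/411337 - v(h(10)) = 64896/411337 - (-121)*sqrt(35*10) = 64896*(1/411337) - (-121)*sqrt(350) = 64896/411337 - (-121)*5*sqrt(14) = 64896/411337 - (-605)*sqrt(14) = 64896/411337 + 605*sqrt(14)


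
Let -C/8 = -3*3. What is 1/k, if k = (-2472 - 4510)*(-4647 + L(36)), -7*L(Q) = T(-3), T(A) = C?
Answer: 7/227620182 ≈ 3.0753e-8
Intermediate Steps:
C = 72 (C = -(-24)*3 = -8*(-9) = 72)
T(A) = 72
L(Q) = -72/7 (L(Q) = -1/7*72 = -72/7)
k = 227620182/7 (k = (-2472 - 4510)*(-4647 - 72/7) = -6982*(-32601/7) = 227620182/7 ≈ 3.2517e+7)
1/k = 1/(227620182/7) = 7/227620182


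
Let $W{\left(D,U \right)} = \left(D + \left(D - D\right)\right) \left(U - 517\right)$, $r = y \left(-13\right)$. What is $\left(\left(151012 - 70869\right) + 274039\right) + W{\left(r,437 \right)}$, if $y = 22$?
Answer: $377062$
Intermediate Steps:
$r = -286$ ($r = 22 \left(-13\right) = -286$)
$W{\left(D,U \right)} = D \left(-517 + U\right)$ ($W{\left(D,U \right)} = \left(D + 0\right) \left(-517 + U\right) = D \left(-517 + U\right)$)
$\left(\left(151012 - 70869\right) + 274039\right) + W{\left(r,437 \right)} = \left(\left(151012 - 70869\right) + 274039\right) - 286 \left(-517 + 437\right) = \left(80143 + 274039\right) - -22880 = 354182 + 22880 = 377062$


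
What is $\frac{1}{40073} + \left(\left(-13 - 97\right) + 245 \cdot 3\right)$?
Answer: $\frac{25045626}{40073} \approx 625.0$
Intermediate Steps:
$\frac{1}{40073} + \left(\left(-13 - 97\right) + 245 \cdot 3\right) = \frac{1}{40073} + \left(\left(-13 - 97\right) + 735\right) = \frac{1}{40073} + \left(-110 + 735\right) = \frac{1}{40073} + 625 = \frac{25045626}{40073}$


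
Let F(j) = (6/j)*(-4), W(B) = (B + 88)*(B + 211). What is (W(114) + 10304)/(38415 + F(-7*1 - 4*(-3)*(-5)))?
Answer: 1696306/857943 ≈ 1.9772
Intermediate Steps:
W(B) = (88 + B)*(211 + B)
F(j) = -24/j
(W(114) + 10304)/(38415 + F(-7*1 - 4*(-3)*(-5))) = ((18568 + 114² + 299*114) + 10304)/(38415 - 24/(-7*1 - 4*(-3)*(-5))) = ((18568 + 12996 + 34086) + 10304)/(38415 - 24/(-7 + 12*(-5))) = (65650 + 10304)/(38415 - 24/(-7 - 60)) = 75954/(38415 - 24/(-67)) = 75954/(38415 - 24*(-1/67)) = 75954/(38415 + 24/67) = 75954/(2573829/67) = 75954*(67/2573829) = 1696306/857943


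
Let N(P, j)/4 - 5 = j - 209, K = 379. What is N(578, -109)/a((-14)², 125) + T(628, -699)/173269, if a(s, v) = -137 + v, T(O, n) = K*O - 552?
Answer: 54945577/519807 ≈ 105.70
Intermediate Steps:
T(O, n) = -552 + 379*O (T(O, n) = 379*O - 552 = -552 + 379*O)
N(P, j) = -816 + 4*j (N(P, j) = 20 + 4*(j - 209) = 20 + 4*(-209 + j) = 20 + (-836 + 4*j) = -816 + 4*j)
N(578, -109)/a((-14)², 125) + T(628, -699)/173269 = (-816 + 4*(-109))/(-137 + 125) + (-552 + 379*628)/173269 = (-816 - 436)/(-12) + (-552 + 238012)*(1/173269) = -1252*(-1/12) + 237460*(1/173269) = 313/3 + 237460/173269 = 54945577/519807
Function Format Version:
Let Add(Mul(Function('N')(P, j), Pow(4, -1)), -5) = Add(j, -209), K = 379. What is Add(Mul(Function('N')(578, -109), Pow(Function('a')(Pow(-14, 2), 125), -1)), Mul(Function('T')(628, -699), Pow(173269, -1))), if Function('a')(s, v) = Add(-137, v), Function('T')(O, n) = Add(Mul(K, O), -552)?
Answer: Rational(54945577, 519807) ≈ 105.70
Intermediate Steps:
Function('T')(O, n) = Add(-552, Mul(379, O)) (Function('T')(O, n) = Add(Mul(379, O), -552) = Add(-552, Mul(379, O)))
Function('N')(P, j) = Add(-816, Mul(4, j)) (Function('N')(P, j) = Add(20, Mul(4, Add(j, -209))) = Add(20, Mul(4, Add(-209, j))) = Add(20, Add(-836, Mul(4, j))) = Add(-816, Mul(4, j)))
Add(Mul(Function('N')(578, -109), Pow(Function('a')(Pow(-14, 2), 125), -1)), Mul(Function('T')(628, -699), Pow(173269, -1))) = Add(Mul(Add(-816, Mul(4, -109)), Pow(Add(-137, 125), -1)), Mul(Add(-552, Mul(379, 628)), Pow(173269, -1))) = Add(Mul(Add(-816, -436), Pow(-12, -1)), Mul(Add(-552, 238012), Rational(1, 173269))) = Add(Mul(-1252, Rational(-1, 12)), Mul(237460, Rational(1, 173269))) = Add(Rational(313, 3), Rational(237460, 173269)) = Rational(54945577, 519807)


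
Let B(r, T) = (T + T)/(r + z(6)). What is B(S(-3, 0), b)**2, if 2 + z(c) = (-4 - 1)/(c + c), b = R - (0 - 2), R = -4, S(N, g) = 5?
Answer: 2304/961 ≈ 2.3975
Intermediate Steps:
b = -2 (b = -4 - (0 - 2) = -4 - 1*(-2) = -4 + 2 = -2)
z(c) = -2 - 5/(2*c) (z(c) = -2 + (-4 - 1)/(c + c) = -2 - 5*1/(2*c) = -2 - 5/(2*c))
B(r, T) = 2*T/(-29/12 + r) (B(r, T) = (T + T)/(r + (-2 - 5/2/6)) = (2*T)/(r + (-2 - 5/2*1/6)) = (2*T)/(r + (-2 - 5/12)) = (2*T)/(r - 29/12) = (2*T)/(-29/12 + r) = 2*T/(-29/12 + r))
B(S(-3, 0), b)**2 = (24*(-2)/(-29 + 12*5))**2 = (24*(-2)/(-29 + 60))**2 = (24*(-2)/31)**2 = (24*(-2)*(1/31))**2 = (-48/31)**2 = 2304/961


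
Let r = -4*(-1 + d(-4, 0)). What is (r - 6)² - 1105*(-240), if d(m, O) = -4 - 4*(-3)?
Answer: 266356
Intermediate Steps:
d(m, O) = 8 (d(m, O) = -4 + 12 = 8)
r = -28 (r = -4*(-1 + 8) = -4*7 = -28)
(r - 6)² - 1105*(-240) = (-28 - 6)² - 1105*(-240) = (-34)² + 265200 = 1156 + 265200 = 266356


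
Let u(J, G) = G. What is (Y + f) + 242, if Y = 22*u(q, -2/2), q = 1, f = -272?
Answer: -52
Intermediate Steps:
Y = -22 (Y = 22*(-2/2) = 22*(-2*½) = 22*(-1) = -22)
(Y + f) + 242 = (-22 - 272) + 242 = -294 + 242 = -52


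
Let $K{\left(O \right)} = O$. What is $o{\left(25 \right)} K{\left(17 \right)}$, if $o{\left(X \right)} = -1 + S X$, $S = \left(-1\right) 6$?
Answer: $-2567$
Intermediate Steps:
$S = -6$
$o{\left(X \right)} = -1 - 6 X$
$o{\left(25 \right)} K{\left(17 \right)} = \left(-1 - 150\right) 17 = \left(-151\right) 17 = -2567$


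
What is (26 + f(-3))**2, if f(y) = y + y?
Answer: 400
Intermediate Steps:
f(y) = 2*y
(26 + f(-3))**2 = (26 + 2*(-3))**2 = (26 - 6)**2 = 20**2 = 400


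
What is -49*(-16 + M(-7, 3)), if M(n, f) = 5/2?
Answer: 1323/2 ≈ 661.50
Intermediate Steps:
M(n, f) = 5/2 (M(n, f) = 5*(1/2) = 5/2)
-49*(-16 + M(-7, 3)) = -49*(-16 + 5/2) = -49*(-27/2) = 1323/2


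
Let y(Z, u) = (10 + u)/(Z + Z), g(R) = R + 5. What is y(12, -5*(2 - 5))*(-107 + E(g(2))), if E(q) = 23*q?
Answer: 225/4 ≈ 56.250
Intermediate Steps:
g(R) = 5 + R
y(Z, u) = (10 + u)/(2*Z) (y(Z, u) = (10 + u)/((2*Z)) = (10 + u)*(1/(2*Z)) = (10 + u)/(2*Z))
y(12, -5*(2 - 5))*(-107 + E(g(2))) = ((½)*(10 - 5*(2 - 5))/12)*(-107 + 23*(5 + 2)) = ((½)*(1/12)*(10 - 5*(-3)))*(-107 + 23*7) = ((½)*(1/12)*(10 + 15))*(-107 + 161) = ((½)*(1/12)*25)*54 = (25/24)*54 = 225/4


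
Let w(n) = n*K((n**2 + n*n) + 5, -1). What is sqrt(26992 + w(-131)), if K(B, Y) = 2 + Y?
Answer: sqrt(26861) ≈ 163.89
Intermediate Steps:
w(n) = n (w(n) = n*(2 - 1) = n*1 = n)
sqrt(26992 + w(-131)) = sqrt(26992 - 131) = sqrt(26861)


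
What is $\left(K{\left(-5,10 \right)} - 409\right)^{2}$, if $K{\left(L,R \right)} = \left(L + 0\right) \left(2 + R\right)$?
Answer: $219961$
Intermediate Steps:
$K{\left(L,R \right)} = L \left(2 + R\right)$
$\left(K{\left(-5,10 \right)} - 409\right)^{2} = \left(- 5 \left(2 + 10\right) - 409\right)^{2} = \left(\left(-5\right) 12 - 409\right)^{2} = \left(-60 - 409\right)^{2} = \left(-469\right)^{2} = 219961$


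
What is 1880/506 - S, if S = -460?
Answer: 117320/253 ≈ 463.72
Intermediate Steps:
1880/506 - S = 1880/506 - 1*(-460) = 1880*(1/506) + 460 = 940/253 + 460 = 117320/253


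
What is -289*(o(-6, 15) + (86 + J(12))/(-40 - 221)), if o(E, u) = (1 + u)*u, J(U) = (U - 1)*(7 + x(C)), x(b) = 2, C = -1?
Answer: -18049495/261 ≈ -69155.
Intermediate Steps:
J(U) = -9 + 9*U (J(U) = (U - 1)*(7 + 2) = (-1 + U)*9 = -9 + 9*U)
o(E, u) = u*(1 + u)
-289*(o(-6, 15) + (86 + J(12))/(-40 - 221)) = -289*(15*(1 + 15) + (86 + (-9 + 9*12))/(-40 - 221)) = -289*(15*16 + (86 + (-9 + 108))/(-261)) = -289*(240 + (86 + 99)*(-1/261)) = -289*(240 + 185*(-1/261)) = -289*(240 - 185/261) = -289*62455/261 = -18049495/261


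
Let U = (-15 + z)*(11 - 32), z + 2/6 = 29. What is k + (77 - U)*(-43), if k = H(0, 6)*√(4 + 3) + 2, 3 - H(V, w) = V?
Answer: -15650 + 3*√7 ≈ -15642.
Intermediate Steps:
z = 86/3 (z = -⅓ + 29 = 86/3 ≈ 28.667)
H(V, w) = 3 - V
U = -287 (U = (-15 + 86/3)*(11 - 32) = (41/3)*(-21) = -287)
k = 2 + 3*√7 (k = (3 - 1*0)*√(4 + 3) + 2 = (3 + 0)*√7 + 2 = 3*√7 + 2 = 2 + 3*√7 ≈ 9.9373)
k + (77 - U)*(-43) = (2 + 3*√7) + (77 - 1*(-287))*(-43) = (2 + 3*√7) + (77 + 287)*(-43) = (2 + 3*√7) + 364*(-43) = (2 + 3*√7) - 15652 = -15650 + 3*√7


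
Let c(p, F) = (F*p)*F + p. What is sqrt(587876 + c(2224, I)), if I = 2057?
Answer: 2*sqrt(2352721969) ≈ 97010.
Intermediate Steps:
c(p, F) = p + p*F**2 (c(p, F) = p*F**2 + p = p + p*F**2)
sqrt(587876 + c(2224, I)) = sqrt(587876 + 2224*(1 + 2057**2)) = sqrt(587876 + 2224*(1 + 4231249)) = sqrt(587876 + 2224*4231250) = sqrt(587876 + 9410300000) = sqrt(9410887876) = 2*sqrt(2352721969)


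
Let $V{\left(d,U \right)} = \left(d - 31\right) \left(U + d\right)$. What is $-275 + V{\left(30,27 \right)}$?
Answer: $-332$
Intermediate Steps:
$V{\left(d,U \right)} = \left(-31 + d\right) \left(U + d\right)$
$-275 + V{\left(30,27 \right)} = -275 + \left(30^{2} - 837 - 930 + 27 \cdot 30\right) = -275 + \left(900 - 837 - 930 + 810\right) = -275 - 57 = -332$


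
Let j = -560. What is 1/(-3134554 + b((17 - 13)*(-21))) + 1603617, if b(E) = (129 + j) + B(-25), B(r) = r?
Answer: 5027355331169/3135010 ≈ 1.6036e+6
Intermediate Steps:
b(E) = -456 (b(E) = (129 - 560) - 25 = -431 - 25 = -456)
1/(-3134554 + b((17 - 13)*(-21))) + 1603617 = 1/(-3134554 - 456) + 1603617 = 1/(-3135010) + 1603617 = -1/3135010 + 1603617 = 5027355331169/3135010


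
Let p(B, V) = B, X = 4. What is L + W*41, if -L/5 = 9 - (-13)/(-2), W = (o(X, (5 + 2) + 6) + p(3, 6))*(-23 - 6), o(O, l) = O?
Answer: -16671/2 ≈ -8335.5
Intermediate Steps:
W = -203 (W = (4 + 3)*(-23 - 6) = 7*(-29) = -203)
L = -25/2 (L = -5*(9 - (-13)/(-2)) = -5*(9 - (-13)*(-1)/2) = -5*(9 - 1*13/2) = -5*(9 - 13/2) = -5*5/2 = -25/2 ≈ -12.500)
L + W*41 = -25/2 - 203*41 = -25/2 - 8323 = -16671/2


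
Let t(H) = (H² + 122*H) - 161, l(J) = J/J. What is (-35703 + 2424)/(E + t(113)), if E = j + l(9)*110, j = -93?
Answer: -33279/26411 ≈ -1.2600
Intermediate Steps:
l(J) = 1
t(H) = -161 + H² + 122*H
E = 17 (E = -93 + 1*110 = -93 + 110 = 17)
(-35703 + 2424)/(E + t(113)) = (-35703 + 2424)/(17 + (-161 + 113² + 122*113)) = -33279/(17 + (-161 + 12769 + 13786)) = -33279/(17 + 26394) = -33279/26411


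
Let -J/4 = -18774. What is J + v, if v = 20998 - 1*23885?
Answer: 72209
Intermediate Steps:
J = 75096 (J = -4*(-18774) = 75096)
v = -2887 (v = 20998 - 23885 = -2887)
J + v = 75096 - 2887 = 72209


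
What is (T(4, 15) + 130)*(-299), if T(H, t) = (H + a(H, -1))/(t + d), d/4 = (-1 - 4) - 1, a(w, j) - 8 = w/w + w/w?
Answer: -345644/9 ≈ -38405.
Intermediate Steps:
a(w, j) = 10 (a(w, j) = 8 + (w/w + w/w) = 8 + (1 + 1) = 8 + 2 = 10)
d = -24 (d = 4*((-1 - 4) - 1) = 4*(-5 - 1) = 4*(-6) = -24)
T(H, t) = (10 + H)/(-24 + t) (T(H, t) = (H + 10)/(t - 24) = (10 + H)/(-24 + t))
(T(4, 15) + 130)*(-299) = ((10 + 4)/(-24 + 15) + 130)*(-299) = (14/(-9) + 130)*(-299) = (-⅑*14 + 130)*(-299) = (-14/9 + 130)*(-299) = (1156/9)*(-299) = -345644/9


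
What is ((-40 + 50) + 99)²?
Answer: 11881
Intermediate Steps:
((-40 + 50) + 99)² = (10 + 99)² = 109² = 11881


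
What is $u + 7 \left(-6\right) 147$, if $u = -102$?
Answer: $-6276$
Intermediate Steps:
$u + 7 \left(-6\right) 147 = -102 + 7 \left(-6\right) 147 = -102 - 6174 = -6276$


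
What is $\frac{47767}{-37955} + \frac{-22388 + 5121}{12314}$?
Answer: $- \frac{1243571823}{467377870} \approx -2.6607$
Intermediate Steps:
$\frac{47767}{-37955} + \frac{-22388 + 5121}{12314} = 47767 \left(- \frac{1}{37955}\right) - \frac{17267}{12314} = - \frac{47767}{37955} - \frac{17267}{12314} = - \frac{1243571823}{467377870}$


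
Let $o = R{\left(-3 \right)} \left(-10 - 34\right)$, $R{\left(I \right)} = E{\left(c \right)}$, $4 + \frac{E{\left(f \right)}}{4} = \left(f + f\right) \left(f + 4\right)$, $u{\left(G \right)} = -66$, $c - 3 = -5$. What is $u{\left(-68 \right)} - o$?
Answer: $-2178$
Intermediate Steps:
$c = -2$ ($c = 3 - 5 = -2$)
$E{\left(f \right)} = -16 + 8 f \left(4 + f\right)$ ($E{\left(f \right)} = -16 + 4 \left(f + f\right) \left(f + 4\right) = -16 + 4 \cdot 2 f \left(4 + f\right) = -16 + 8 f \left(4 + f\right)$)
$R{\left(I \right)} = -48$ ($R{\left(I \right)} = -16 + 8 \left(-2\right)^{2} + 32 \left(-2\right) = -16 + 8 \cdot 4 - 64 = -16 + 32 - 64 = -48$)
$o = 2112$ ($o = - 48 \left(-10 - 34\right) = \left(-48\right) \left(-44\right) = 2112$)
$u{\left(-68 \right)} - o = -66 - 2112 = -2178$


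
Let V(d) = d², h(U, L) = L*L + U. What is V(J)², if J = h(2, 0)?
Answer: 16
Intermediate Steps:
h(U, L) = U + L² (h(U, L) = L² + U = U + L²)
J = 2 (J = 2 + 0² = 2 + 0 = 2)
V(J)² = (2²)² = 4² = 16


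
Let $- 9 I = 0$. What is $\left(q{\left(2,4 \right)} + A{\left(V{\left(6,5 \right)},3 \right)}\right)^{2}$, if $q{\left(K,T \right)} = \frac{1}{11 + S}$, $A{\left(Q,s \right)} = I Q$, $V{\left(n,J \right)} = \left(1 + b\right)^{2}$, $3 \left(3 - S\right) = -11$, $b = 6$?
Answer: $\frac{9}{2809} \approx 0.003204$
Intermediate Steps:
$S = \frac{20}{3}$ ($S = 3 - - \frac{11}{3} = 3 + \frac{11}{3} = \frac{20}{3} \approx 6.6667$)
$I = 0$ ($I = \left(- \frac{1}{9}\right) 0 = 0$)
$V{\left(n,J \right)} = 49$ ($V{\left(n,J \right)} = \left(1 + 6\right)^{2} = 7^{2} = 49$)
$A{\left(Q,s \right)} = 0$ ($A{\left(Q,s \right)} = 0 Q = 0$)
$q{\left(K,T \right)} = \frac{3}{53}$ ($q{\left(K,T \right)} = \frac{1}{11 + \frac{20}{3}} = \frac{1}{\frac{53}{3}} = \frac{3}{53}$)
$\left(q{\left(2,4 \right)} + A{\left(V{\left(6,5 \right)},3 \right)}\right)^{2} = \left(\frac{3}{53} + 0\right)^{2} = \left(\frac{3}{53}\right)^{2} = \frac{9}{2809}$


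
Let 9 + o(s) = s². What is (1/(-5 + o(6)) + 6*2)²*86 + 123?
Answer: 3049441/242 ≈ 12601.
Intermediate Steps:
o(s) = -9 + s²
(1/(-5 + o(6)) + 6*2)²*86 + 123 = (1/(-5 + (-9 + 6²)) + 6*2)²*86 + 123 = (1/(-5 + (-9 + 36)) + 12)²*86 + 123 = (1/(-5 + 27) + 12)²*86 + 123 = (1/22 + 12)²*86 + 123 = (265/22)²*86 + 123 = (70225/484)*86 + 123 = 3019675/242 + 123 = 3049441/242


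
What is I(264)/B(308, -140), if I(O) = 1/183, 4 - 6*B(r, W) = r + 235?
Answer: -2/32879 ≈ -6.0829e-5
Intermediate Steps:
B(r, W) = -77/2 - r/6 (B(r, W) = 2/3 - (r + 235)/6 = 2/3 - (235 + r)/6 = 2/3 + (-235/6 - r/6) = -77/2 - r/6)
I(O) = 1/183
I(264)/B(308, -140) = 1/(183*(-77/2 - 1/6*308)) = 1/(183*(-77/2 - 154/3)) = 1/(183*(-539/6)) = (1/183)*(-6/539) = -2/32879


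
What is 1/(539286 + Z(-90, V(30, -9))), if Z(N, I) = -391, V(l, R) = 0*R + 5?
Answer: 1/538895 ≈ 1.8556e-6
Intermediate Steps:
V(l, R) = 5 (V(l, R) = 0 + 5 = 5)
1/(539286 + Z(-90, V(30, -9))) = 1/(539286 - 391) = 1/538895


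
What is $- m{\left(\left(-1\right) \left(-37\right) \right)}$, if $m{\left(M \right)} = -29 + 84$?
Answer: $-55$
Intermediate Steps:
$m{\left(M \right)} = 55$
$- m{\left(\left(-1\right) \left(-37\right) \right)} = \left(-1\right) 55 = -55$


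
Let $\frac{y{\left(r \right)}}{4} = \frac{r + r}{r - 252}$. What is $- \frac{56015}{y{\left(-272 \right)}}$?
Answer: $- \frac{431645}{32} \approx -13489.0$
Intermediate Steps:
$y{\left(r \right)} = \frac{8 r}{-252 + r}$ ($y{\left(r \right)} = 4 \frac{r + r}{r - 252} = 4 \frac{2 r}{r - 252} = 4 \frac{2 r}{-252 + r} = \frac{8 r}{-252 + r}$)
$- \frac{56015}{y{\left(-272 \right)}} = - \frac{56015}{8 \left(-272\right) \frac{1}{-252 - 272}} = - \frac{56015}{8 \left(-272\right) \frac{1}{-524}} = - \frac{56015}{8 \left(-272\right) \left(- \frac{1}{524}\right)} = - \frac{56015}{\frac{544}{131}} = \left(-56015\right) \frac{131}{544} = - \frac{431645}{32}$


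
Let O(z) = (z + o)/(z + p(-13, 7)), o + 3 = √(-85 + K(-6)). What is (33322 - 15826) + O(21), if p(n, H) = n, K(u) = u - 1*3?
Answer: 69993/4 + I*√94/8 ≈ 17498.0 + 1.2119*I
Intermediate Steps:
K(u) = -3 + u (K(u) = u - 3 = -3 + u)
o = -3 + I*√94 (o = -3 + √(-85 + (-3 - 6)) = -3 + √(-85 - 9) = -3 + √(-94) = -3 + I*√94 ≈ -3.0 + 9.6954*I)
O(z) = (-3 + z + I*√94)/(-13 + z) (O(z) = (z + (-3 + I*√94))/(z - 13) = (-3 + z + I*√94)/(-13 + z))
(33322 - 15826) + O(21) = (33322 - 15826) + (-3 + 21 + I*√94)/(-13 + 21) = 17496 + (18 + I*√94)/8 = 17496 + (9/4 + I*√94/8) = 69993/4 + I*√94/8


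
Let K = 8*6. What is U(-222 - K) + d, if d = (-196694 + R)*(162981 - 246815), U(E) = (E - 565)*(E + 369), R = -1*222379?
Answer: 35132483217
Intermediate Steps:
K = 48
R = -222379
U(E) = (-565 + E)*(369 + E)
d = 35132565882 (d = (-196694 - 222379)*(162981 - 246815) = -419073*(-83834) = 35132565882)
U(-222 - K) + d = (-208485 + (-222 - 1*48)**2 - 196*(-222 - 1*48)) + 35132565882 = (-208485 + (-222 - 48)**2 - 196*(-222 - 48)) + 35132565882 = (-208485 + (-270)**2 - 196*(-270)) + 35132565882 = (-208485 + 72900 + 52920) + 35132565882 = -82665 + 35132565882 = 35132483217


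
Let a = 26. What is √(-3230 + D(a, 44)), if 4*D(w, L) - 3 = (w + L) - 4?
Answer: I*√12851/2 ≈ 56.681*I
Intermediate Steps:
D(w, L) = -¼ + L/4 + w/4 (D(w, L) = ¾ + ((w + L) - 4)/4 = ¾ + ((L + w) - 4)/4 = ¾ + (-4 + L + w)/4 = ¾ + (-1 + L/4 + w/4) = -¼ + L/4 + w/4)
√(-3230 + D(a, 44)) = √(-3230 + (-¼ + (¼)*44 + (¼)*26)) = √(-3230 + (-¼ + 11 + 13/2)) = √(-3230 + 69/4) = √(-12851/4) = I*√12851/2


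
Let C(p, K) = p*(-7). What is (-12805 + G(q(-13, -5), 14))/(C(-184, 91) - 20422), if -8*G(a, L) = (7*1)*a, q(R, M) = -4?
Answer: 25603/38268 ≈ 0.66904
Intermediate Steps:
C(p, K) = -7*p
G(a, L) = -7*a/8 (G(a, L) = -7*1*a/8 = -7*a/8)
(-12805 + G(q(-13, -5), 14))/(C(-184, 91) - 20422) = (-12805 - 7/8*(-4))/(-7*(-184) - 20422) = (-12805 + 7/2)/(1288 - 20422) = -25603/2/(-19134) = -25603/2*(-1/19134) = 25603/38268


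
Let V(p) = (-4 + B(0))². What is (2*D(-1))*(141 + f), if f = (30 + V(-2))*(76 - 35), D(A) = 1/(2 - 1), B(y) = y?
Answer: 4054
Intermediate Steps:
D(A) = 1 (D(A) = 1/1 = 1)
V(p) = 16 (V(p) = (-4 + 0)² = (-4)² = 16)
f = 1886 (f = (30 + 16)*(76 - 35) = 46*41 = 1886)
(2*D(-1))*(141 + f) = (2*1)*(141 + 1886) = 2*2027 = 4054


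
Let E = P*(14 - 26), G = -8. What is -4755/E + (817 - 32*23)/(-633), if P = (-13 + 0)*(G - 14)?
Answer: 303547/241384 ≈ 1.2575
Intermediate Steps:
P = 286 (P = (-13 + 0)*(-8 - 14) = -13*(-22) = 286)
E = -3432 (E = 286*(14 - 26) = 286*(-12) = -3432)
-4755/E + (817 - 32*23)/(-633) = -4755/(-3432) + (817 - 32*23)/(-633) = -4755*(-1/3432) + (817 - 1*736)*(-1/633) = 1585/1144 + (817 - 736)*(-1/633) = 1585/1144 + 81*(-1/633) = 1585/1144 - 27/211 = 303547/241384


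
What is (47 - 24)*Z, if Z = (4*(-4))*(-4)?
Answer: 1472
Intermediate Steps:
Z = 64 (Z = -16*(-4) = 64)
(47 - 24)*Z = (47 - 24)*64 = 23*64 = 1472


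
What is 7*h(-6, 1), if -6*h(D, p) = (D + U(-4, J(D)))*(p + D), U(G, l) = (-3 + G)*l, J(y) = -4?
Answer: 385/3 ≈ 128.33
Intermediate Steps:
U(G, l) = l*(-3 + G)
h(D, p) = -(28 + D)*(D + p)/6 (h(D, p) = -(D - 4*(-3 - 4))*(p + D)/6 = -(D - 4*(-7))*(D + p)/6 = -(D + 28)*(D + p)/6 = -(28 + D)*(D + p)/6)
7*h(-6, 1) = 7*(-14/3*(-6) - 14/3*1 - 1/6*(-6)**2 - 1/6*(-6)*1) = 7*(28 - 14/3 - 1/6*36 + 1) = 7*(28 - 14/3 - 6 + 1) = 7*(55/3) = 385/3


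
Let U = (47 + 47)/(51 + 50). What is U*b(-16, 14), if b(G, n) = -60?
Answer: -5640/101 ≈ -55.842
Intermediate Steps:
U = 94/101 ≈ 0.93069
U*b(-16, 14) = (94/101)*(-60) = -5640/101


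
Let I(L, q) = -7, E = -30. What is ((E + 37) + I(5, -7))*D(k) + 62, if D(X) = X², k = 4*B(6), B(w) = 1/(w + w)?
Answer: 62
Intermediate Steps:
B(w) = 1/(2*w)
k = ⅓ (k = 4*((½)/6) = 4*((½)*(⅙)) = 4*(1/12) = ⅓ ≈ 0.33333)
((E + 37) + I(5, -7))*D(k) + 62 = ((-30 + 37) - 7)*(⅓)² + 62 = (7 - 7)*(⅑) + 62 = 0*(⅑) + 62 = 0 + 62 = 62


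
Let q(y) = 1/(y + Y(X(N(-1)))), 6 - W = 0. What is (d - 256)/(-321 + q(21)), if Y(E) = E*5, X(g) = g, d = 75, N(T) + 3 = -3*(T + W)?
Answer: 12489/22150 ≈ 0.56384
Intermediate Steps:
W = 6 (W = 6 - 1*0 = 6 + 0 = 6)
N(T) = -21 - 3*T (N(T) = -3 - 3*(T + 6) = -3 - 3*(6 + T) = -3 + (-18 - 3*T) = -21 - 3*T)
Y(E) = 5*E
q(y) = 1/(-90 + y) (q(y) = 1/(y + 5*(-21 - 3*(-1))) = 1/(y + 5*(-21 + 3)) = 1/(y + 5*(-18)) = 1/(y - 90) = 1/(-90 + y))
(d - 256)/(-321 + q(21)) = (75 - 256)/(-321 + 1/(-90 + 21)) = -181/(-321 + 1/(-69)) = -181/(-321 - 1/69) = -181/(-22150/69) = -181*(-69/22150) = 12489/22150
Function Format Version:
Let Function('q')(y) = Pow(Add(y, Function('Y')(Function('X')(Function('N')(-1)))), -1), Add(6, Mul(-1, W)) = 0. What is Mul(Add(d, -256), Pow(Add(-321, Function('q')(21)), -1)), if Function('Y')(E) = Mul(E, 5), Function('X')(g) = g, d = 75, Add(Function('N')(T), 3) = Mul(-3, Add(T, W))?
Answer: Rational(12489, 22150) ≈ 0.56384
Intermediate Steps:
W = 6 (W = Add(6, Mul(-1, 0)) = Add(6, 0) = 6)
Function('N')(T) = Add(-21, Mul(-3, T)) (Function('N')(T) = Add(-3, Mul(-3, Add(T, 6))) = Add(-3, Mul(-3, Add(6, T))) = Add(-3, Add(-18, Mul(-3, T))) = Add(-21, Mul(-3, T)))
Function('Y')(E) = Mul(5, E)
Function('q')(y) = Pow(Add(-90, y), -1) (Function('q')(y) = Pow(Add(y, Mul(5, Add(-21, Mul(-3, -1)))), -1) = Pow(Add(y, Mul(5, Add(-21, 3))), -1) = Pow(Add(y, Mul(5, -18)), -1) = Pow(Add(y, -90), -1) = Pow(Add(-90, y), -1))
Mul(Add(d, -256), Pow(Add(-321, Function('q')(21)), -1)) = Mul(Add(75, -256), Pow(Add(-321, Pow(Add(-90, 21), -1)), -1)) = Mul(-181, Pow(Add(-321, Pow(-69, -1)), -1)) = Mul(-181, Pow(Add(-321, Rational(-1, 69)), -1)) = Mul(-181, Pow(Rational(-22150, 69), -1)) = Mul(-181, Rational(-69, 22150)) = Rational(12489, 22150)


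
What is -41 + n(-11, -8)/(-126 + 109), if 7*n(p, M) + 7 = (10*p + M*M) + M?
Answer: -4818/119 ≈ -40.487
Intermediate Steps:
n(p, M) = -1 + M/7 + M**2/7 + 10*p/7 (n(p, M) = -1 + ((10*p + M*M) + M)/7 = -1 + ((10*p + M**2) + M)/7 = -1 + ((M**2 + 10*p) + M)/7 = -1 + (M + M**2 + 10*p)/7 = -1 + (M/7 + M**2/7 + 10*p/7) = -1 + M/7 + M**2/7 + 10*p/7)
-41 + n(-11, -8)/(-126 + 109) = -41 + (-1 + (1/7)*(-8) + (1/7)*(-8)**2 + (10/7)*(-11))/(-126 + 109) = -41 + (-1 - 8/7 + (1/7)*64 - 110/7)/(-17) = -41 + (-1 - 8/7 + 64/7 - 110/7)*(-1/17) = -41 - 61/7*(-1/17) = -41 + 61/119 = -4818/119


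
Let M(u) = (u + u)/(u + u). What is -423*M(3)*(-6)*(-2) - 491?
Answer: -5567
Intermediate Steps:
M(u) = 1 (M(u) = (2*u)/((2*u)) = (2*u)*(1/(2*u)) = 1)
-423*M(3)*(-6)*(-2) - 491 = -423*1*(-6)*(-2) - 491 = -(-2538)*(-2) - 491 = -423*12 - 491 = -5076 - 491 = -5567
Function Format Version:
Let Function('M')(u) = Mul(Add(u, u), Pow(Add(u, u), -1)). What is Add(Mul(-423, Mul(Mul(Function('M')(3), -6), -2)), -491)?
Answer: -5567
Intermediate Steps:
Function('M')(u) = 1 (Function('M')(u) = Mul(Mul(2, u), Pow(Mul(2, u), -1)) = Mul(Mul(2, u), Mul(Rational(1, 2), Pow(u, -1))) = 1)
Add(Mul(-423, Mul(Mul(Function('M')(3), -6), -2)), -491) = Add(Mul(-423, Mul(Mul(1, -6), -2)), -491) = Add(Mul(-423, Mul(-6, -2)), -491) = Add(Mul(-423, 12), -491) = Add(-5076, -491) = -5567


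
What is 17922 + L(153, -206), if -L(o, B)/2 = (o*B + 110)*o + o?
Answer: 9628464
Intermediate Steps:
L(o, B) = -2*o - 2*o*(110 + B*o) (L(o, B) = -2*((o*B + 110)*o + o) = -2*((B*o + 110)*o + o) = -2*((110 + B*o)*o + o) = -2*(o*(110 + B*o) + o) = -2*(o + o*(110 + B*o)) = -2*o - 2*o*(110 + B*o))
17922 + L(153, -206) = 17922 - 2*153*(111 - 206*153) = 17922 - 2*153*(111 - 31518) = 17922 - 2*153*(-31407) = 17922 + 9610542 = 9628464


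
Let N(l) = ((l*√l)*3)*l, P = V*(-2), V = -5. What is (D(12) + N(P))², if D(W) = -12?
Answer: 900144 - 7200*√10 ≈ 8.7738e+5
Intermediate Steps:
P = 10 (P = -5*(-2) = 10)
N(l) = 3*l^(5/2) (N(l) = (l^(3/2)*3)*l = (3*l^(3/2))*l = 3*l^(5/2))
(D(12) + N(P))² = (-12 + 3*10^(5/2))² = (-12 + 3*(100*√10))² = (-12 + 300*√10)²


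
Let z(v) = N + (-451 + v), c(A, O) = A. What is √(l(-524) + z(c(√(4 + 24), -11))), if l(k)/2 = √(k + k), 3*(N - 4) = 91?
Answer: √(-3750 + 18*√7 + 36*I*√262)/3 ≈ 1.5912 + 20.345*I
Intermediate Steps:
N = 103/3 (N = 4 + (⅓)*91 = 4 + 91/3 = 103/3 ≈ 34.333)
l(k) = 2*√2*√k (l(k) = 2*√(k + k) = 2*√(2*k) = 2*(√2*√k) = 2*√2*√k)
z(v) = -1250/3 + v (z(v) = 103/3 + (-451 + v) = -1250/3 + v)
√(l(-524) + z(c(√(4 + 24), -11))) = √(2*√2*√(-524) + (-1250/3 + √(4 + 24))) = √(2*√2*(2*I*√131) + (-1250/3 + √28)) = √(4*I*√262 + (-1250/3 + 2*√7)) = √(-1250/3 + 2*√7 + 4*I*√262)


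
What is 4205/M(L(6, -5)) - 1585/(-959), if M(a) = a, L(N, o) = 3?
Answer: 4037350/2877 ≈ 1403.3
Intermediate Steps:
4205/M(L(6, -5)) - 1585/(-959) = 4205/3 - 1585/(-959) = 4205*(1/3) - 1585*(-1/959) = 4205/3 + 1585/959 = 4037350/2877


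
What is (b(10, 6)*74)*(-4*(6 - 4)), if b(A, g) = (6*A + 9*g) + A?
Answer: -73408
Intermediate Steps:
b(A, g) = 7*A + 9*g
(b(10, 6)*74)*(-4*(6 - 4)) = ((7*10 + 9*6)*74)*(-4*(6 - 4)) = ((70 + 54)*74)*(-4*2) = (124*74)*(-8) = 9176*(-8) = -73408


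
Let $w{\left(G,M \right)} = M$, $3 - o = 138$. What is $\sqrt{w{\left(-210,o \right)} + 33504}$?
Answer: $7 \sqrt{681} \approx 182.67$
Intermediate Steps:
$o = -135$ ($o = 3 - 138 = -135$)
$\sqrt{w{\left(-210,o \right)} + 33504} = \sqrt{-135 + 33504} = \sqrt{33369} = 7 \sqrt{681}$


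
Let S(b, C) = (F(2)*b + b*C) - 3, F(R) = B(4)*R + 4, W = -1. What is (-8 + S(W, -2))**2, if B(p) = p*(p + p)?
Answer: 5929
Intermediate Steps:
B(p) = 2*p**2 (B(p) = p*(2*p) = 2*p**2)
F(R) = 4 + 32*R (F(R) = (2*4**2)*R + 4 = (2*16)*R + 4 = 32*R + 4 = 4 + 32*R)
S(b, C) = -3 + 68*b + C*b (S(b, C) = ((4 + 32*2)*b + b*C) - 3 = ((4 + 64)*b + C*b) - 3 = (68*b + C*b) - 3 = -3 + 68*b + C*b)
(-8 + S(W, -2))**2 = (-8 + (-3 + 68*(-1) - 2*(-1)))**2 = (-8 + (-3 - 68 + 2))**2 = (-8 - 69)**2 = (-77)**2 = 5929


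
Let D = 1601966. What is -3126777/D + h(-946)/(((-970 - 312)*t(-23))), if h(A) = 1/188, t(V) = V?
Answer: -8666436981485/4440143530744 ≈ -1.9518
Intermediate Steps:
h(A) = 1/188
-3126777/D + h(-946)/(((-970 - 312)*t(-23))) = -3126777/1601966 + 1/(188*(((-970 - 312)*(-23)))) = -3126777*1/1601966 + 1/(188*((-1282*(-23)))) = -3126777/1601966 + (1/188)/29486 = -3126777/1601966 + (1/188)*(1/29486) = -3126777/1601966 + 1/5543368 = -8666436981485/4440143530744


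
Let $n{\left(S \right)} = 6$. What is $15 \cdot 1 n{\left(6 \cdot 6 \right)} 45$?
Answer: $4050$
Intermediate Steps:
$15 \cdot 1 n{\left(6 \cdot 6 \right)} 45 = 15 \cdot 1 \cdot 6 \cdot 45 = 15 \cdot 6 \cdot 45 = 90 \cdot 45 = 4050$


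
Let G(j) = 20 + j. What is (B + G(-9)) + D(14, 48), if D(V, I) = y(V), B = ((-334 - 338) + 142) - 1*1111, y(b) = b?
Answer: -1616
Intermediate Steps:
B = -1641 (B = (-672 + 142) - 1111 = -530 - 1111 = -1641)
D(V, I) = V
(B + G(-9)) + D(14, 48) = (-1641 + (20 - 9)) + 14 = (-1641 + 11) + 14 = -1630 + 14 = -1616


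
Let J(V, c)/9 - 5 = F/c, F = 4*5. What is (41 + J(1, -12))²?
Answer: 5041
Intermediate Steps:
F = 20
J(V, c) = 45 + 180/c (J(V, c) = 45 + 9*(20/c) = 45 + 180/c)
(41 + J(1, -12))² = (41 + (45 + 180/(-12)))² = (41 + (45 + 180*(-1/12)))² = (41 + (45 - 15))² = (41 + 30)² = 71² = 5041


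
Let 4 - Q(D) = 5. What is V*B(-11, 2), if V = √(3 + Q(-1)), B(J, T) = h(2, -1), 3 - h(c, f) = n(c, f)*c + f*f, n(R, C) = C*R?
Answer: 6*√2 ≈ 8.4853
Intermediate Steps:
Q(D) = -1 (Q(D) = 4 - 1*5 = 4 - 5 = -1)
h(c, f) = 3 - f² - f*c² (h(c, f) = 3 - ((f*c)*c + f*f) = 3 - ((c*f)*c + f²) = 3 - (f*c² + f²) = 3 - (f² + f*c²) = 3 + (-f² - f*c²) = 3 - f² - f*c²)
B(J, T) = 6 (B(J, T) = 3 - 1*(-1)² - 1*(-1)*2² = 3 - 1*1 - 1*(-1)*4 = 3 - 1 + 4 = 6)
V = √2 (V = √(3 - 1) = √2 ≈ 1.4142)
V*B(-11, 2) = √2*6 = 6*√2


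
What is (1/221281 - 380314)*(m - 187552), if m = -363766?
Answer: 46396862181773094/221281 ≈ 2.0967e+11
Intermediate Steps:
(1/221281 - 380314)*(m - 187552) = (1/221281 - 380314)*(-363766 - 187552) = (1/221281 - 380314)*(-551318) = -84156262233/221281*(-551318) = 46396862181773094/221281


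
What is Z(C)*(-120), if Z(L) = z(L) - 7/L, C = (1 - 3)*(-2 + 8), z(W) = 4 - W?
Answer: -1990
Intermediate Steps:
C = -12 (C = -2*6 = -12)
Z(L) = 4 - L - 7/L (Z(L) = (4 - L) - 7/L = 4 - L - 7/L)
Z(C)*(-120) = (4 - 1*(-12) - 7/(-12))*(-120) = (4 + 12 - 7*(-1/12))*(-120) = (4 + 12 + 7/12)*(-120) = (199/12)*(-120) = -1990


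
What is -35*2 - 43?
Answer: -113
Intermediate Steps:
-35*2 - 43 = -5*14 - 43 = -70 - 43 = -113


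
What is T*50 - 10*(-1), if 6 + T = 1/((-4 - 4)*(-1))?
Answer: -1135/4 ≈ -283.75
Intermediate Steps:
T = -47/8 (T = -6 + 1/((-4 - 4)*(-1)) = -6 + 1/(-8*(-1)) = -6 + 1/8 = -47/8 ≈ -5.8750)
T*50 - 10*(-1) = -47/8*50 - 10*(-1) = -1175/4 + 10 = -1135/4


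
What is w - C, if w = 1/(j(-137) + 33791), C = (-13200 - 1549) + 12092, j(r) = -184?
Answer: 89293800/33607 ≈ 2657.0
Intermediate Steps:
C = -2657 (C = -14749 + 12092 = -2657)
w = 1/33607 (w = 1/(-184 + 33791) = 1/33607 ≈ 2.9756e-5)
w - C = 1/33607 - 1*(-2657) = 1/33607 + 2657 = 89293800/33607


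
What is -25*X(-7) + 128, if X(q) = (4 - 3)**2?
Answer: 103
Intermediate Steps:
X(q) = 1 (X(q) = 1**2 = 1)
-25*X(-7) + 128 = -25*1 + 128 = -25 + 128 = 103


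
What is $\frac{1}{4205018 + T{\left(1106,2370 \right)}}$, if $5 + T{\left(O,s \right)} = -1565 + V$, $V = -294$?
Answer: $\frac{1}{4203154} \approx 2.3792 \cdot 10^{-7}$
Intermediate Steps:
$T{\left(O,s \right)} = -1864$ ($T{\left(O,s \right)} = -5 - 1859 = -1864$)
$\frac{1}{4205018 + T{\left(1106,2370 \right)}} = \frac{1}{4205018 - 1864} = \frac{1}{4203154}$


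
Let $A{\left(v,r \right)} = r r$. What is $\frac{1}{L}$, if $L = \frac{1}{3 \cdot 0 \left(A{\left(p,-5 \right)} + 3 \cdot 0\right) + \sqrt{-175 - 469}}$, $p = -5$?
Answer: $2 i \sqrt{161} \approx 25.377 i$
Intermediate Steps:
$A{\left(v,r \right)} = r^{2}$
$L = - \frac{i \sqrt{161}}{322}$ ($L = \frac{1}{3 \cdot 0 \left(\left(-5\right)^{2} + 3 \cdot 0\right) + \sqrt{-175 - 469}} = \frac{1}{0 \left(25 + 0\right) + \sqrt{-644}} = \frac{1}{0 \cdot 25 + 2 i \sqrt{161}} = \frac{1}{0 + 2 i \sqrt{161}} = \frac{1}{2 i \sqrt{161}} = - \frac{i \sqrt{161}}{322} \approx - 0.039406 i$)
$\frac{1}{L} = \frac{1}{\left(- \frac{1}{322}\right) i \sqrt{161}} = 2 i \sqrt{161}$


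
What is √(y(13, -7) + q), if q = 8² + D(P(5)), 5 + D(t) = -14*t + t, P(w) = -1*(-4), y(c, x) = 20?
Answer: 3*√3 ≈ 5.1962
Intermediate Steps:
P(w) = 4
D(t) = -5 - 13*t (D(t) = -5 + (-14*t + t) = -5 - 13*t)
q = 7 (q = 8² + (-5 - 13*4) = 64 + (-5 - 52) = 64 - 57 = 7)
√(y(13, -7) + q) = √(20 + 7) = √27 = 3*√3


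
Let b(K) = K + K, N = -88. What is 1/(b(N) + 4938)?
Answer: 1/4762 ≈ 0.00021000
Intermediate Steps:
b(K) = 2*K
1/(b(N) + 4938) = 1/(2*(-88) + 4938) = 1/(-176 + 4938) = 1/4762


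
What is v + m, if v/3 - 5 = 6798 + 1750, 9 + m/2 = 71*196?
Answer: 53473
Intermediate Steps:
m = 27814 (m = -18 + 2*(71*196) = -18 + 2*13916 = -18 + 27832 = 27814)
v = 25659 (v = 15 + 3*(6798 + 1750) = 15 + 3*8548 = 15 + 25644 = 25659)
v + m = 25659 + 27814 = 53473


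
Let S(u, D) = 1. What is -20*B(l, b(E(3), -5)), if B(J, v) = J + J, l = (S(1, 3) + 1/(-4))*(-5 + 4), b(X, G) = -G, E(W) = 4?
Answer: 30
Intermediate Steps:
l = -¾ (l = (1 + 1/(-4))*(-5 + 4) = (1 - ¼)*(-1) = (¾)*(-1) = -¾ ≈ -0.75000)
B(J, v) = 2*J
-20*B(l, b(E(3), -5)) = -40*(-3)/4 = -20*(-3/2) = 30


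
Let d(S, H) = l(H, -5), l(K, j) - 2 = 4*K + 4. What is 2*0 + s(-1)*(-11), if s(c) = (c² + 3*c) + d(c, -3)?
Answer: 88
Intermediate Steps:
l(K, j) = 6 + 4*K (l(K, j) = 2 + (4*K + 4) = 2 + (4 + 4*K) = 6 + 4*K)
d(S, H) = 6 + 4*H
s(c) = -6 + c² + 3*c (s(c) = (c² + 3*c) + (6 + 4*(-3)) = (c² + 3*c) + (6 - 12) = (c² + 3*c) - 6 = -6 + c² + 3*c)
2*0 + s(-1)*(-11) = 2*0 + (-6 + (-1)² + 3*(-1))*(-11) = 0 + (-6 + 1 - 3)*(-11) = 0 - 8*(-11) = 0 + 88 = 88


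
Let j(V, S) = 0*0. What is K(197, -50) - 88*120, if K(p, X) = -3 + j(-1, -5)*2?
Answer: -10563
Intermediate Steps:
j(V, S) = 0
K(p, X) = -3 (K(p, X) = -3 + 0*2 = -3 + 0 = -3)
K(197, -50) - 88*120 = -3 - 88*120 = -3 - 10560 = -10563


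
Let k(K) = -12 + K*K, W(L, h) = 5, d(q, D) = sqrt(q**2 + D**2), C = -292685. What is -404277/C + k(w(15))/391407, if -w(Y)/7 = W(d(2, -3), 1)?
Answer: 158591874644/114558957795 ≈ 1.3844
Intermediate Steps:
d(q, D) = sqrt(D**2 + q**2)
w(Y) = -35 (w(Y) = -7*5 = -35)
k(K) = -12 + K**2
-404277/C + k(w(15))/391407 = -404277/(-292685) + (-12 + (-35)**2)/391407 = -404277*(-1/292685) + (-12 + 1225)*(1/391407) = 404277/292685 + 1213*(1/391407) = 404277/292685 + 1213/391407 = 158591874644/114558957795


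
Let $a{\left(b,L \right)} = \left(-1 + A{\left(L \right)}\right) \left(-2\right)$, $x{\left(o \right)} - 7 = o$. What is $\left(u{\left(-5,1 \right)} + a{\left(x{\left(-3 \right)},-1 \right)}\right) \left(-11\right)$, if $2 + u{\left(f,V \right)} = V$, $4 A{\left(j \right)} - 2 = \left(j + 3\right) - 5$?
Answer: $- \frac{33}{2} \approx -16.5$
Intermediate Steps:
$A{\left(j \right)} = \frac{j}{4}$ ($A{\left(j \right)} = \frac{1}{2} + \frac{\left(j + 3\right) - 5}{4} = \frac{1}{2} + \frac{\left(3 + j\right) - 5}{4} = \frac{1}{2} + \frac{-2 + j}{4} = \frac{1}{2} + \left(- \frac{1}{2} + \frac{j}{4}\right) = \frac{j}{4}$)
$u{\left(f,V \right)} = -2 + V$
$x{\left(o \right)} = 7 + o$
$a{\left(b,L \right)} = 2 - \frac{L}{2}$ ($a{\left(b,L \right)} = \left(-1 + \frac{L}{4}\right) \left(-2\right) = 2 - \frac{L}{2}$)
$\left(u{\left(-5,1 \right)} + a{\left(x{\left(-3 \right)},-1 \right)}\right) \left(-11\right) = \left(\left(-2 + 1\right) + \left(2 - - \frac{1}{2}\right)\right) \left(-11\right) = \left(-1 + \left(2 + \frac{1}{2}\right)\right) \left(-11\right) = \left(-1 + \frac{5}{2}\right) \left(-11\right) = \frac{3}{2} \left(-11\right) = - \frac{33}{2}$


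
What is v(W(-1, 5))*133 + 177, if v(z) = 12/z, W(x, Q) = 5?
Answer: 2481/5 ≈ 496.20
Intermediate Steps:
v(W(-1, 5))*133 + 177 = (12/5)*133 + 177 = 1596/5 + 177 = 2481/5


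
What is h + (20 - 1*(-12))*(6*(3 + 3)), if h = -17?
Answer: 1135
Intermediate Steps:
h + (20 - 1*(-12))*(6*(3 + 3)) = -17 + (20 - 1*(-12))*(6*(3 + 3)) = -17 + (20 + 12)*(6*6) = -17 + 32*36 = -17 + 1152 = 1135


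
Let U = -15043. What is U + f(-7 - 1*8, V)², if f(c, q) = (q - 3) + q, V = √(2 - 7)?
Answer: -15054 - 12*I*√5 ≈ -15054.0 - 26.833*I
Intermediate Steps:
V = I*√5 (V = √(-5) = I*√5 ≈ 2.2361*I)
f(c, q) = -3 + 2*q (f(c, q) = (-3 + q) + q = -3 + 2*q)
U + f(-7 - 1*8, V)² = -15043 + (-3 + 2*(I*√5))² = -15043 + (-3 + 2*I*√5)²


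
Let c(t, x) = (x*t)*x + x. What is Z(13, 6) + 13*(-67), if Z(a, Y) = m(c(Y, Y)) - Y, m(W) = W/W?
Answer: -876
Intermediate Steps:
c(t, x) = x + t*x² (c(t, x) = (t*x)*x + x = t*x² + x = x + t*x²)
m(W) = 1
Z(a, Y) = 1 - Y
Z(13, 6) + 13*(-67) = (1 - 1*6) + 13*(-67) = (1 - 6) - 871 = -5 - 871 = -876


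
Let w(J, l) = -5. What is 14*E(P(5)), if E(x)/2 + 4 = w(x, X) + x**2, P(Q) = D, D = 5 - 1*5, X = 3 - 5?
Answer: -252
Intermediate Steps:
X = -2
D = 0 (D = 5 - 5 = 0)
P(Q) = 0
E(x) = -18 + 2*x**2 (E(x) = -8 + 2*(-5 + x**2) = -8 + (-10 + 2*x**2) = -18 + 2*x**2)
14*E(P(5)) = 14*(-18 + 2*0**2) = 14*(-18 + 2*0) = 14*(-18 + 0) = 14*(-18) = -252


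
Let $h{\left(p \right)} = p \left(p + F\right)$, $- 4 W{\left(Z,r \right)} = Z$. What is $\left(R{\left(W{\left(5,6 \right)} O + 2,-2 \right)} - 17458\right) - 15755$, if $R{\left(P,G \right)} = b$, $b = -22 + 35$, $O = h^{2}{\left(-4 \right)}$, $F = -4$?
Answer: $-33200$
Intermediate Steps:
$W{\left(Z,r \right)} = - \frac{Z}{4}$
$h{\left(p \right)} = p \left(-4 + p\right)$ ($h{\left(p \right)} = p \left(p - 4\right) = p \left(-4 + p\right)$)
$O = 1024$ ($O = \left(- 4 \left(-4 - 4\right)\right)^{2} = \left(\left(-4\right) \left(-8\right)\right)^{2} = 32^{2} = 1024$)
$b = 13$
$R{\left(P,G \right)} = 13$
$\left(R{\left(W{\left(5,6 \right)} O + 2,-2 \right)} - 17458\right) - 15755 = \left(13 - 17458\right) - 15755 = -17445 - 15755 = -33200$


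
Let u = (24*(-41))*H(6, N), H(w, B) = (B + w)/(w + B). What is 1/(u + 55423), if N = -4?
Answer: 1/54439 ≈ 1.8369e-5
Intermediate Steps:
H(w, B) = 1 (H(w, B) = (B + w)/(B + w) = 1)
u = -984 (u = (24*(-41))*1 = -984*1 = -984)
1/(u + 55423) = 1/(-984 + 55423) = 1/54439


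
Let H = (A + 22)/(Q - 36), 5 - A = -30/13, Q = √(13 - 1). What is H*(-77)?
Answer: 88011/1391 + 9779*√3/2782 ≈ 69.360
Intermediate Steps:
Q = 2*√3 (Q = √12 = 2*√3 ≈ 3.4641)
A = 95/13 (A = 5 - (-30)/13 = 5 - 1*(-30/13) = 5 + 30/13 = 95/13 ≈ 7.3077)
H = 381/(13*(-36 + 2*√3)) (H = (95/13 + 22)/(2*√3 - 36) = 381/(13*(-36 + 2*√3)) ≈ -0.90078)
H*(-77) = (-1143/1391 - 127*√3/2782)*(-77) = 88011/1391 + 9779*√3/2782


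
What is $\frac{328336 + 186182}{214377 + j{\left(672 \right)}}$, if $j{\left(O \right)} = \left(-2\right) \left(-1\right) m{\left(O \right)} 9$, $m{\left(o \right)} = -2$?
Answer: $\frac{171506}{71447} \approx 2.4005$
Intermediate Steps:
$j{\left(O \right)} = -36$ ($j{\left(O \right)} = \left(-2\right) \left(-1\right) \left(-2\right) 9 = 2 \left(-2\right) 9 = \left(-4\right) 9 = -36$)
$\frac{328336 + 186182}{214377 + j{\left(672 \right)}} = \frac{328336 + 186182}{214377 - 36} = \frac{514518}{214341} = 514518 \cdot \frac{1}{214341} = \frac{171506}{71447}$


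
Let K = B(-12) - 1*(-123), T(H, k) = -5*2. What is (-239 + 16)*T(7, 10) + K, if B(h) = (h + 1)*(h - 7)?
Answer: 2562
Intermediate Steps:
T(H, k) = -10
B(h) = (1 + h)*(-7 + h)
K = 332 (K = (-7 + (-12)**2 - 6*(-12)) - 1*(-123) = (-7 + 144 + 72) + 123 = 209 + 123 = 332)
(-239 + 16)*T(7, 10) + K = (-239 + 16)*(-10) + 332 = -223*(-10) + 332 = 2230 + 332 = 2562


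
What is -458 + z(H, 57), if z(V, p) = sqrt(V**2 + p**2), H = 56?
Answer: -458 + sqrt(6385) ≈ -378.09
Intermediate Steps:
-458 + z(H, 57) = -458 + sqrt(56**2 + 57**2) = -458 + sqrt(3136 + 3249) = -458 + sqrt(6385)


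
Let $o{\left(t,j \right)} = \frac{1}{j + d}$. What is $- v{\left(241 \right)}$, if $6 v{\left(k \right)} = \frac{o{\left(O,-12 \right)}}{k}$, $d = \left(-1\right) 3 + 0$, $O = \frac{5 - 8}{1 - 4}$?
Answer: $\frac{1}{21690} \approx 4.6104 \cdot 10^{-5}$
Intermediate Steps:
$O = 1$ ($O = - \frac{3}{-3} = \left(-3\right) \left(- \frac{1}{3}\right) = 1$)
$d = -3$ ($d = -3 + 0 = -3$)
$o{\left(t,j \right)} = \frac{1}{-3 + j}$ ($o{\left(t,j \right)} = \frac{1}{j - 3} = \frac{1}{-3 + j}$)
$v{\left(k \right)} = - \frac{1}{90 k}$ ($v{\left(k \right)} = \frac{\frac{1}{-3 - 12} \frac{1}{k}}{6} = \frac{\frac{1}{-15} \frac{1}{k}}{6} = \frac{\left(- \frac{1}{15}\right) \frac{1}{k}}{6} = - \frac{1}{90 k}$)
$- v{\left(241 \right)} = - \frac{-1}{90 \cdot 241} = \left(-1\right) \left(- \frac{1}{21690}\right) = \frac{1}{21690}$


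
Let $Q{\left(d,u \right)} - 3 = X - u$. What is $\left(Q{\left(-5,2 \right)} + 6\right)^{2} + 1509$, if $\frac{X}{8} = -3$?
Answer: $1798$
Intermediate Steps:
$X = -24$ ($X = 8 \left(-3\right) = -24$)
$Q{\left(d,u \right)} = -21 - u$ ($Q{\left(d,u \right)} = 3 - \left(24 + u\right) = -21 - u$)
$\left(Q{\left(-5,2 \right)} + 6\right)^{2} + 1509 = \left(\left(-21 - 2\right) + 6\right)^{2} + 1509 = \left(-23 + 6\right)^{2} + 1509 = \left(-17\right)^{2} + 1509 = 289 + 1509 = 1798$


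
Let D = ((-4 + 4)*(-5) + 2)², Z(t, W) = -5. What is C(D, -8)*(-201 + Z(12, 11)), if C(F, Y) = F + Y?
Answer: 824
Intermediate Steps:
D = 4 (D = (0*(-5) + 2)² = (0 + 2)² = 2² = 4)
C(D, -8)*(-201 + Z(12, 11)) = (4 - 8)*(-201 - 5) = -4*(-206) = 824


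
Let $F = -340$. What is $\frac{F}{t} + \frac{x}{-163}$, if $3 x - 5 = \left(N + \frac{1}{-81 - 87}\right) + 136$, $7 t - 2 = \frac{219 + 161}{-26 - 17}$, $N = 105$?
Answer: $\frac{28555393}{82152} \approx 347.59$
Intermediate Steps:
$t = - \frac{42}{43}$ ($t = \frac{2}{7} + \frac{\left(219 + 161\right) \frac{1}{-26 - 17}}{7} = \frac{2}{7} + \frac{380 \frac{1}{-43}}{7} = \frac{2}{7} + \frac{380 \left(- \frac{1}{43}\right)}{7} = \frac{2}{7} + \frac{1}{7} \left(- \frac{380}{43}\right) = \frac{2}{7} - \frac{380}{301} = - \frac{42}{43} \approx -0.97674$)
$x = \frac{41327}{504}$ ($x = \frac{5}{3} + \frac{\left(105 + \frac{1}{-81 - 87}\right) + 136}{3} = \frac{5}{3} + \frac{\left(105 + \frac{1}{-168}\right) + 136}{3} = \frac{5}{3} + \frac{\left(105 - \frac{1}{168}\right) + 136}{3} = \frac{5}{3} + \frac{\frac{17639}{168} + 136}{3} = \frac{5}{3} + \frac{1}{3} \cdot \frac{40487}{168} = \frac{5}{3} + \frac{40487}{504} = \frac{41327}{504} \approx 81.998$)
$\frac{F}{t} + \frac{x}{-163} = - \frac{340}{- \frac{42}{43}} + \frac{41327}{504 \left(-163\right)} = \left(-340\right) \left(- \frac{43}{42}\right) + \frac{41327}{504} \left(- \frac{1}{163}\right) = \frac{7310}{21} - \frac{41327}{82152} = \frac{28555393}{82152}$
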